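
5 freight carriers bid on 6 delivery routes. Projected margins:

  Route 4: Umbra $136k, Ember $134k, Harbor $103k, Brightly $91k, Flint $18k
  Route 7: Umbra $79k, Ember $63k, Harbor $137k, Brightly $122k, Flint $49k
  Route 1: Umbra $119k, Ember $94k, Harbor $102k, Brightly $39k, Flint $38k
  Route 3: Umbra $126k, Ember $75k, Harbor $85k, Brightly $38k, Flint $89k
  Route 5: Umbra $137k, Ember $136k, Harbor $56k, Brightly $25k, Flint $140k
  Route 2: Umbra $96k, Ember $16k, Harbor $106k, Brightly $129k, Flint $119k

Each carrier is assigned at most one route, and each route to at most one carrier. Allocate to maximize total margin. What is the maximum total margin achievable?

Maximum total: $666k

This is the linear assignment problem.
Optimal: Umbra→Route 3 ($126k), Ember→Route 4 ($134k), Harbor→Route 7 ($137k), Brightly→Route 2 ($129k), Flint→Route 5 ($140k) — total 126+134+137+129+140 = $666k.
Column-greedy (each route in turn goes to its best remaining carrier) gives $481k, worse by 185.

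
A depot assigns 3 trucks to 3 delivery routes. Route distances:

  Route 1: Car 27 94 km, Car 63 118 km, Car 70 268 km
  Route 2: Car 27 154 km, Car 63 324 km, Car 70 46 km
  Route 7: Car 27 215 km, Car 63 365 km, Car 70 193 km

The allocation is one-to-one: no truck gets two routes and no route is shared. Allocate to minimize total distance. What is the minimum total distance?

Minimum total: 379 km

Optimal: Car 27→Route 7 (215 km), Car 63→Route 1 (118 km), Car 70→Route 2 (46 km) — total 215+118+46 = 379 km.
Min-entry greedy (repeatedly take the single cheapest remaining cell) gives 505 km, worse by 126.
Next-best assignment: Car 27→Route 2, Car 63→Route 1, Car 70→Route 7 = 465 km.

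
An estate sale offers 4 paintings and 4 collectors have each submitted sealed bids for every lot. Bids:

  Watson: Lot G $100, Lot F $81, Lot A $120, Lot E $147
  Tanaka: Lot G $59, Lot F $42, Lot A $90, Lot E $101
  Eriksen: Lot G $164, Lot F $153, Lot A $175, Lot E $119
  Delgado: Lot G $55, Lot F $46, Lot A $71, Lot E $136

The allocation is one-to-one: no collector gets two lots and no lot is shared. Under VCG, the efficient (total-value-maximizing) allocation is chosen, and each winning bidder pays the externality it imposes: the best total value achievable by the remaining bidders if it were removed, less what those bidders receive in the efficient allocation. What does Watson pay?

Efficient allocation: Watson→Lot G ($100), Tanaka→Lot A ($90), Eriksen→Lot F ($153), Delgado→Lot E ($136); total welfare W = $479.
Watson receives Lot G at value $100, so the others get W − 100 = $379.
Without Watson: best allocation of the remaining 3 bidders over all 4 lots is Tanaka→Lot A ($90), Eriksen→Lot G ($164), Delgado→Lot E ($136), total $390.
VCG payment = (others' best without Watson) − (others' welfare with Watson) = 390 − 379 = $11.

Watson pays $11.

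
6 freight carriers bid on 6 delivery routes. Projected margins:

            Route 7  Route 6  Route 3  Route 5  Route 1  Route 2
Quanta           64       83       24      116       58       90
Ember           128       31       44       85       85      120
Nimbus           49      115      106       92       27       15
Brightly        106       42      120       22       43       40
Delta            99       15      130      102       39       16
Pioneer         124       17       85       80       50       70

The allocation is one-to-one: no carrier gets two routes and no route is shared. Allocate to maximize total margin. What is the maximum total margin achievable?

Optimal: Quanta→Route 5 ($116k), Ember→Route 2 ($120k), Nimbus→Route 6 ($115k), Brightly→Route 1 ($43k), Delta→Route 3 ($130k), Pioneer→Route 7 ($124k) — total 116+120+115+43+130+124 = $648k.

Maximum total: $648k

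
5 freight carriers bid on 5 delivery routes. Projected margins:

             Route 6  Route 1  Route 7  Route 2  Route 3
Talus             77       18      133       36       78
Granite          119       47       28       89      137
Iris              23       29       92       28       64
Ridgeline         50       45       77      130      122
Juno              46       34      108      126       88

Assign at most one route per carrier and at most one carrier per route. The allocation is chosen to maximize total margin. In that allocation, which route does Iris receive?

Iris receives Route 1.

This is the linear assignment problem.
Optimal: Talus→Route 7 ($133k), Granite→Route 6 ($119k), Iris→Route 1 ($29k), Ridgeline→Route 3 ($122k), Juno→Route 2 ($126k) — total 133+119+29+122+126 = $529k.
Row-greedy (each carrier in turn takes its best remaining route) gives $475k, worse by 54.
Next-best assignment: Talus→Route 7, Granite→Route 6, Iris→Route 1, Ridgeline→Route 2, Juno→Route 3 = $499k.
Swapping Granite↔Juno (Granite→Route 2 $89k, Juno→Route 6 $46k) loses 110.
Iris's own top route is Route 7 ($92k), but forcing Iris→Route 7 and reassigning the rest optimally gives only $477k — worse by 52.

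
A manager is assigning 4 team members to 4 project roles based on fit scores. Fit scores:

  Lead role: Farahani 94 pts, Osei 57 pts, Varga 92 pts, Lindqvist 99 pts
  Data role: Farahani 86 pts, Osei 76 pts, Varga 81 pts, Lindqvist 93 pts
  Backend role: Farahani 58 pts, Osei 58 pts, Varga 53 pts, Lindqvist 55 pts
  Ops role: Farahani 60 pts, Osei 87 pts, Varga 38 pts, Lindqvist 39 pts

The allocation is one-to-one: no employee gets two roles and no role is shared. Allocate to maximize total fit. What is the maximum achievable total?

Optimal: Farahani→Backend role (58 pts), Osei→Ops role (87 pts), Varga→Lead role (92 pts), Lindqvist→Data role (93 pts) — total 58+87+92+93 = 330 pts.
Row-greedy (each employee in turn takes its best remaining role) gives 317 pts, worse by 13.
Next-best assignment: Farahani→Lead role, Osei→Ops role, Varga→Backend role, Lindqvist→Data role = 327 pts.
Swapping Lindqvist↔Farahani (Lindqvist→Backend role 55 pts, Farahani→Data role 86 pts) loses 10.
No other one-to-one assignment exceeds 330 pts.

Maximum total: 330 pts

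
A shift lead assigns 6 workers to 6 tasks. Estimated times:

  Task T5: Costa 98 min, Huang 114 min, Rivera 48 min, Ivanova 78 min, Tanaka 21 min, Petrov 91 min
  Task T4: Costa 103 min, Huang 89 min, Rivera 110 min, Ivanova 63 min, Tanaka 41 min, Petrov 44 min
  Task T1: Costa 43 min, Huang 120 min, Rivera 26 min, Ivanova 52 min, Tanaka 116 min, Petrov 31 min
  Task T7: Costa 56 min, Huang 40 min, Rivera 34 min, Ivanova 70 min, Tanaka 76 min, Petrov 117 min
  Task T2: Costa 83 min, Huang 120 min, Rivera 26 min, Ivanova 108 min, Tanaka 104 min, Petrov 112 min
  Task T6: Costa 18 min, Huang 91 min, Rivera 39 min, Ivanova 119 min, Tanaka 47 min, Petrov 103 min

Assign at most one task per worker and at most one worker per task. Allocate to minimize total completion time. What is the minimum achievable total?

Minimum total: 199 min

This is a one-to-one assignment (minimum-cost bipartite matching).
Optimal: Costa→Task T6 (18 min), Huang→Task T7 (40 min), Rivera→Task T2 (26 min), Ivanova→Task T4 (63 min), Tanaka→Task T5 (21 min), Petrov→Task T1 (31 min) — total 18+40+26+63+21+31 = 199 min.
Column-greedy (each task in turn goes to its cheapest remaining worker) gives 333 min, worse by 134.
No other one-to-one assignment undercuts 199 min.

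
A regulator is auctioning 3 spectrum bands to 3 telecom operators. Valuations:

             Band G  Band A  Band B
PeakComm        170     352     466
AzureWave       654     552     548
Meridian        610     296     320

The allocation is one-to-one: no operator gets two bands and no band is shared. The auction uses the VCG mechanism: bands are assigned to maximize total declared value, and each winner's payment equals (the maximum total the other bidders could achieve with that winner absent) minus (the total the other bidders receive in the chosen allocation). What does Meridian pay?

Meridian pays $102M.

Efficient allocation: PeakComm→Band B ($466M), AzureWave→Band A ($552M), Meridian→Band G ($610M); total welfare W = $1628M.
Meridian receives Band G at value $610M, so the others get W − 610 = $1018M.
Without Meridian: best allocation of the remaining 2 bidders over all 3 bands is PeakComm→Band B ($466M), AzureWave→Band G ($654M), total $1120M.
VCG payment = (others' best without Meridian) − (others' welfare with Meridian) = 1120 − 1018 = $102M.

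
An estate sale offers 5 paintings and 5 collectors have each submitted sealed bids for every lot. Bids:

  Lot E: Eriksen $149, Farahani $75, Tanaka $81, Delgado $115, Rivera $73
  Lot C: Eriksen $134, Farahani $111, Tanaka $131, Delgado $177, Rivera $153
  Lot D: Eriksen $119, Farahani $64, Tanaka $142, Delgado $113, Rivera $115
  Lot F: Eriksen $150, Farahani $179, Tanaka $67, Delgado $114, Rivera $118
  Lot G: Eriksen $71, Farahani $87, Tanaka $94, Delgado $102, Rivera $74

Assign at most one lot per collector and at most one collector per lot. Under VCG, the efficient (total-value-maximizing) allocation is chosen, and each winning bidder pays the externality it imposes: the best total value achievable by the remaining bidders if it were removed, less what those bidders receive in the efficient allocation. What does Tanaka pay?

Efficient allocation: Eriksen→Lot E ($149), Farahani→Lot F ($179), Tanaka→Lot D ($142), Delgado→Lot G ($102), Rivera→Lot C ($153); total welfare W = $725.
Tanaka receives Lot D at value $142, so the others get W − 142 = $583.
Without Tanaka: best allocation of the remaining 4 bidders over all 5 lots is Eriksen→Lot E ($149), Farahani→Lot F ($179), Delgado→Lot C ($177), Rivera→Lot D ($115), total $620.
VCG payment = (others' best without Tanaka) − (others' welfare with Tanaka) = 620 − 583 = $37.

Tanaka pays $37.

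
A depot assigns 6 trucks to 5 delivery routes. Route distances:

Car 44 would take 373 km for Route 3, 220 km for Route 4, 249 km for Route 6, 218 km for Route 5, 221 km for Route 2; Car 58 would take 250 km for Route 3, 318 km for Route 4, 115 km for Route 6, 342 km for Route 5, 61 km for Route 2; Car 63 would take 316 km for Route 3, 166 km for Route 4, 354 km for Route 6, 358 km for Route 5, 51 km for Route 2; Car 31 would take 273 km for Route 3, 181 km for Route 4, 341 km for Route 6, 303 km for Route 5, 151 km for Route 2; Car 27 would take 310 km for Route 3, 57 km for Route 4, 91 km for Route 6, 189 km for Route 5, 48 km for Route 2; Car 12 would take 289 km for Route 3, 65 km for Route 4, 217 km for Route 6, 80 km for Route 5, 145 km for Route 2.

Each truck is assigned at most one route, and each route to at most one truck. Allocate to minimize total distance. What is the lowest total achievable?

Min total: 576 km

This is the linear assignment problem.
Optimal: Car 31→Route 3 (273 km), Car 27→Route 4 (57 km), Car 58→Route 6 (115 km), Car 12→Route 5 (80 km), Car 63→Route 2 (51 km) — total 273+57+115+80+51 = 576 km.
Min-entry greedy (repeatedly take the single cheapest remaining cell) gives 719 km, worse by 143.
Swapping Car 58↔Car 27 (Car 58→Route 4 318 km, Car 27→Route 6 91 km) adds 237.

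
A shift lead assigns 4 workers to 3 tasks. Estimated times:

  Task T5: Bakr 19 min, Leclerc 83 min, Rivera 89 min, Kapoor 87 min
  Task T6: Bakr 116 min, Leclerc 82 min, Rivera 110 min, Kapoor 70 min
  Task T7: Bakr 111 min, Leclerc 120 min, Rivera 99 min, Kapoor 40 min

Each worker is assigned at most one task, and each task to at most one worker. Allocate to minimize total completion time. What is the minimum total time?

Min total: 141 min

Optimal: Bakr→Task T5 (19 min), Leclerc→Task T6 (82 min), Kapoor→Task T7 (40 min) — total 19+82+40 = 141 min.
Row-greedy (each worker in turn takes its cheapest remaining task) gives 200 min, worse by 59.
Next-best assignment: Bakr→Task T5, Rivera→Task T6, Kapoor→Task T7 = 169 min.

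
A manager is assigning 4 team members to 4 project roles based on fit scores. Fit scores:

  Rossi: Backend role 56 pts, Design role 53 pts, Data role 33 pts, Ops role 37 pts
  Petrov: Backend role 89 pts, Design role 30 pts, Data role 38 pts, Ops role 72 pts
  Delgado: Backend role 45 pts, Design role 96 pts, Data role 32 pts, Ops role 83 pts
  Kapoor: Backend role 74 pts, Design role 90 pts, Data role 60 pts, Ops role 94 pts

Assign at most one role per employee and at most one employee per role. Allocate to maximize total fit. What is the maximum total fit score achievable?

Max total: 312 pts

Optimal: Rossi→Data role (33 pts), Petrov→Backend role (89 pts), Delgado→Design role (96 pts), Kapoor→Ops role (94 pts) — total 33+89+96+94 = 312 pts.
Column-greedy (each role in turn goes to its best remaining employee) gives 282 pts, worse by 30.
Swapping Petrov↔Delgado (Petrov→Design role 30 pts, Delgado→Backend role 45 pts) loses 110.
Every other assignment is strictly worse.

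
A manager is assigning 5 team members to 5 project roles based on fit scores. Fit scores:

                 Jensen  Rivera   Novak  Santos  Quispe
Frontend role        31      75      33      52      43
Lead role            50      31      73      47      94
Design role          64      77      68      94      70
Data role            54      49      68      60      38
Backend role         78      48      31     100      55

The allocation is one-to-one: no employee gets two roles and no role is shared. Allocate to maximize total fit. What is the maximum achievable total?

Optimal: Jensen→Backend role (78 pts), Rivera→Frontend role (75 pts), Novak→Data role (68 pts), Santos→Design role (94 pts), Quispe→Lead role (94 pts) — total 78+75+68+94+94 = 409 pts.
Row-greedy (each employee in turn takes its best remaining role) gives 331 pts, worse by 78.
Swapping Santos↔Quispe (Santos→Lead role 47 pts, Quispe→Design role 70 pts) loses 71.

Max total: 409 pts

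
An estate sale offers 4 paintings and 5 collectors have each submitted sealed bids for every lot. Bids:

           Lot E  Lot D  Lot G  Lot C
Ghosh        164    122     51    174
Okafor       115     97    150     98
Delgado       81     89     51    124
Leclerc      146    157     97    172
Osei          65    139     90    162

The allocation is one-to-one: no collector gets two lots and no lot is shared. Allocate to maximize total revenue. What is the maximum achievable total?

Treat this as an assignment problem: match each collector to one lot.
Optimal: Ghosh→Lot E ($164), Leclerc→Lot D ($157), Okafor→Lot G ($150), Osei→Lot C ($162) — total 164+157+150+162 = $633.
Row-greedy (each collector in turn takes its best remaining lot) gives $559, worse by 74.
Swapping Okafor↔Osei (Okafor→Lot C $98, Osei→Lot G $90) loses 124.

Maximum total: $633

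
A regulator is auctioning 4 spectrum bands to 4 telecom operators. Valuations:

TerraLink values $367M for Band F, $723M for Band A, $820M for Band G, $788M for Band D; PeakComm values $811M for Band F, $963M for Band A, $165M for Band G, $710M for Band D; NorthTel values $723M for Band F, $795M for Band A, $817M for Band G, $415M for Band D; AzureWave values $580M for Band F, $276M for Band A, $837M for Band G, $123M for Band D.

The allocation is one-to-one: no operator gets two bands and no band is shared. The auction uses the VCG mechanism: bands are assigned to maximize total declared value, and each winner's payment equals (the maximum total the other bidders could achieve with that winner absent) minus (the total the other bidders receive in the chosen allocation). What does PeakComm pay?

Efficient allocation: TerraLink→Band D ($788M), PeakComm→Band A ($963M), NorthTel→Band F ($723M), AzureWave→Band G ($837M); total welfare W = $3311M.
PeakComm receives Band A at value $963M, so the others get W − 963 = $2348M.
Without PeakComm: best allocation of the remaining 3 bidders over all 4 bands is TerraLink→Band D ($788M), NorthTel→Band A ($795M), AzureWave→Band G ($837M), total $2420M.
VCG payment = (others' best without PeakComm) − (others' welfare with PeakComm) = 2420 − 2348 = $72M.

PeakComm pays $72M.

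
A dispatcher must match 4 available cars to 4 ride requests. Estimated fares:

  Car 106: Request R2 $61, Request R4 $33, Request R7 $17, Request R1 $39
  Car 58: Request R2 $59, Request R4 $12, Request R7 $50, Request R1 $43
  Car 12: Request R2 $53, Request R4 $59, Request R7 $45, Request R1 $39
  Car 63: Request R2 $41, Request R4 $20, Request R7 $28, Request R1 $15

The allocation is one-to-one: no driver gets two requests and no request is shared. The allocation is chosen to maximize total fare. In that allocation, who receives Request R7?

Optimal: Car 106→Request R2 ($61), Car 58→Request R1 ($43), Car 12→Request R4 ($59), Car 63→Request R7 ($28) — total 61+43+59+28 = $191.
Car 63's own top request is Request R2 ($41), but forcing Car 63→Request R2 and reassigning the rest optimally gives only $189 — worse by 2.

Car 63 receives Request R7.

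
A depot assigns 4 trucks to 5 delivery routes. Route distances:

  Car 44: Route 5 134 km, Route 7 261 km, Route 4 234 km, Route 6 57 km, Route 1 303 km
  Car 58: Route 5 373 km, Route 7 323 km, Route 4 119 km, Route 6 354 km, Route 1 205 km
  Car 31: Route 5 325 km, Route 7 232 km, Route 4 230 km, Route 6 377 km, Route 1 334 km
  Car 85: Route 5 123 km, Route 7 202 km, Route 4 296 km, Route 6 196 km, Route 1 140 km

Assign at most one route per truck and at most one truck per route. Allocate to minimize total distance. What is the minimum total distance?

This is the linear assignment problem.
Optimal: Car 44→Route 6 (57 km), Car 58→Route 4 (119 km), Car 31→Route 7 (232 km), Car 85→Route 5 (123 km) — total 57+119+232+123 = 531 km.

Minimum total: 531 km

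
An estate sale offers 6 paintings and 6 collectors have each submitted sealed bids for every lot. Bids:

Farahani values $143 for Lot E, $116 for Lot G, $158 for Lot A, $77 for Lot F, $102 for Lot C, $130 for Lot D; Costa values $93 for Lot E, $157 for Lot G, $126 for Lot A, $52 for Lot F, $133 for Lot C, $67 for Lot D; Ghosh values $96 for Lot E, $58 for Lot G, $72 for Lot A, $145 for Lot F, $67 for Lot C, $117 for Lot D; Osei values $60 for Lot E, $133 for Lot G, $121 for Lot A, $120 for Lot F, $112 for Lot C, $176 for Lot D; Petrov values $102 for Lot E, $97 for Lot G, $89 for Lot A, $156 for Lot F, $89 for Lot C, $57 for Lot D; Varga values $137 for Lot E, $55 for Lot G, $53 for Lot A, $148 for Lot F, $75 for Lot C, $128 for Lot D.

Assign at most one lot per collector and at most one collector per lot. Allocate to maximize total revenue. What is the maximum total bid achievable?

Treat this as an assignment problem: match each collector to one lot.
Optimal: Farahani→Lot A ($158), Costa→Lot G ($157), Ghosh→Lot F ($145), Osei→Lot D ($176), Petrov→Lot C ($89), Varga→Lot E ($137) — total 158+157+145+176+89+137 = $862.
Row-greedy (each collector in turn takes its best remaining lot) gives $813, worse by 49.
Swapping Farahani↔Petrov (Farahani→Lot C $102, Petrov→Lot A $89) loses 56.
Every other assignment is strictly worse.

Max total: $862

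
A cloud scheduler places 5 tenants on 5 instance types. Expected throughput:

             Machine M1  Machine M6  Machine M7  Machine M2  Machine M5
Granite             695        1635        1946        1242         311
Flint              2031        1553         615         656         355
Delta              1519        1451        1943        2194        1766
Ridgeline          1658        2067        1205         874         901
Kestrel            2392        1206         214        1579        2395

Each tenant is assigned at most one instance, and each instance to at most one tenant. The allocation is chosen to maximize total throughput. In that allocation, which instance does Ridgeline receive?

This is the linear assignment problem.
Optimal: Granite→Machine M7 (1946 ops/s), Flint→Machine M1 (2031 ops/s), Delta→Machine M2 (2194 ops/s), Ridgeline→Machine M6 (2067 ops/s), Kestrel→Machine M5 (2395 ops/s) — total 1946+2031+2194+2067+2395 = 10633 ops/s.
Column-greedy (each instance in turn goes to its best remaining tenant) gives 8954 ops/s, worse by 1679.
Next-best assignment: Granite→Machine M7, Flint→Machine M6, Delta→Machine M2, Ridgeline→Machine M1, Kestrel→Machine M5 = 9746 ops/s.

Ridgeline receives Machine M6.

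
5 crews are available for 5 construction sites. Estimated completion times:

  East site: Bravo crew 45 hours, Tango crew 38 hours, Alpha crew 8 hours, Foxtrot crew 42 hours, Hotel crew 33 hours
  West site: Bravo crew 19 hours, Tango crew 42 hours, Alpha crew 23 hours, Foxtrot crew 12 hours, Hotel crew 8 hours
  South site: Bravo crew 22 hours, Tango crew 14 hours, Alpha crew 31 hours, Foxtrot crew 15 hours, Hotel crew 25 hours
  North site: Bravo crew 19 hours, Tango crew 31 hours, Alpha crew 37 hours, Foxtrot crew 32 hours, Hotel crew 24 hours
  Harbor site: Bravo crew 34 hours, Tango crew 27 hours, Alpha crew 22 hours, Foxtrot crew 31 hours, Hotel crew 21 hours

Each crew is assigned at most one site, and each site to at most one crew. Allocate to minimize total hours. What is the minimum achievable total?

This is a one-to-one assignment (minimum-cost bipartite matching).
Optimal: Bravo crew→North site (19 hours), Tango crew→South site (14 hours), Alpha crew→East site (8 hours), Foxtrot crew→West site (12 hours), Hotel crew→Harbor site (21 hours) — total 19+14+8+12+21 = 74 hours.
Row-greedy (each crew in turn takes its cheapest remaining site) gives 96 hours, worse by 22.
Next-best assignment: Bravo crew→North site, Tango crew→Harbor site, Alpha crew→East site, Foxtrot crew→South site, Hotel crew→West site = 77 hours.
Swapping Hotel crew↔Alpha crew (Hotel crew→East site 33 hours, Alpha crew→Harbor site 22 hours) adds 26.
Checked against all permutations: 74 hours is optimal.

Minimum total: 74 hours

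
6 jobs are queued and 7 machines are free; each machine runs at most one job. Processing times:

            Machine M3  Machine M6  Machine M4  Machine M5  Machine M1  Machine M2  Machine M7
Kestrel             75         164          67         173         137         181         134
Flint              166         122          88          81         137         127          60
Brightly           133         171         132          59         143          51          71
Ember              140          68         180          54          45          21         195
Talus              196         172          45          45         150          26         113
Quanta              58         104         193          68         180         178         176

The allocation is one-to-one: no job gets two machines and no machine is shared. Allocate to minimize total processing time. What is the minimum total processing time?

Optimal: Kestrel→Machine M4 (67 min), Flint→Machine M7 (60 min), Brightly→Machine M5 (59 min), Ember→Machine M1 (45 min), Talus→Machine M2 (26 min), Quanta→Machine M3 (58 min) — total 67+60+59+45+26+58 = 315 min.
Column-greedy (each machine in turn goes to its cheapest remaining job) gives 494 min, worse by 179.
Swapping Quanta↔Kestrel (Quanta→Machine M4 193 min, Kestrel→Machine M3 75 min) adds 143.

Minimum total: 315 min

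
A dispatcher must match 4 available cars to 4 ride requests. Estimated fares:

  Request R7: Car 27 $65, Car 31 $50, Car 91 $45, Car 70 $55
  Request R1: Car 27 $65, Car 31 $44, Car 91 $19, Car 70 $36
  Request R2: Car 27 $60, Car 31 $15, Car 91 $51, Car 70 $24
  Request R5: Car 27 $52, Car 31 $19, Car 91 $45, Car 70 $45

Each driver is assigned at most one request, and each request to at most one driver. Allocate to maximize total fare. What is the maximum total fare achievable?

Maximum total: $211

Optimal: Car 27→Request R1 ($65), Car 31→Request R7 ($50), Car 91→Request R2 ($51), Car 70→Request R5 ($45) — total 65+50+51+45 = $211.
Row-greedy (each driver in turn takes its best remaining request) gives $205, worse by 6.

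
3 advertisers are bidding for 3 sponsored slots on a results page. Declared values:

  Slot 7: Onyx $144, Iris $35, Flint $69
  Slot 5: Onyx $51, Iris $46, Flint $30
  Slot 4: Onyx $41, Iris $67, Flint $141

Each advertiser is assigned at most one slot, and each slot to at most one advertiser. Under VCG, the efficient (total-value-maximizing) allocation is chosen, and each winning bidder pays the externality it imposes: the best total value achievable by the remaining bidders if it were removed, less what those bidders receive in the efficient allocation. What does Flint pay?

Flint pays $21.

Efficient allocation: Onyx→Slot 7 ($144), Iris→Slot 5 ($46), Flint→Slot 4 ($141); total welfare W = $331.
Flint receives Slot 4 at value $141, so the others get W − 141 = $190.
Without Flint: best allocation of the remaining 2 bidders over all 3 slots is Onyx→Slot 7 ($144), Iris→Slot 4 ($67), total $211.
VCG payment = (others' best without Flint) − (others' welfare with Flint) = 211 − 190 = $21.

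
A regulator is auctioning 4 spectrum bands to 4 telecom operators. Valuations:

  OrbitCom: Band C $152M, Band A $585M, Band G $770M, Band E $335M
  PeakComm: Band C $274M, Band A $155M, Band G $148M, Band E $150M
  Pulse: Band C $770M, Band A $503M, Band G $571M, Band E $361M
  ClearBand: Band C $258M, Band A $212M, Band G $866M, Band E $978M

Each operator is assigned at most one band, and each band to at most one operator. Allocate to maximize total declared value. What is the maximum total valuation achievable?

Maximum total: $2673M

Optimal: OrbitCom→Band G ($770M), PeakComm→Band A ($155M), Pulse→Band C ($770M), ClearBand→Band E ($978M) — total 770+155+770+978 = $2673M.
Row-greedy (each operator in turn takes its best remaining band) gives $2525M, worse by 148.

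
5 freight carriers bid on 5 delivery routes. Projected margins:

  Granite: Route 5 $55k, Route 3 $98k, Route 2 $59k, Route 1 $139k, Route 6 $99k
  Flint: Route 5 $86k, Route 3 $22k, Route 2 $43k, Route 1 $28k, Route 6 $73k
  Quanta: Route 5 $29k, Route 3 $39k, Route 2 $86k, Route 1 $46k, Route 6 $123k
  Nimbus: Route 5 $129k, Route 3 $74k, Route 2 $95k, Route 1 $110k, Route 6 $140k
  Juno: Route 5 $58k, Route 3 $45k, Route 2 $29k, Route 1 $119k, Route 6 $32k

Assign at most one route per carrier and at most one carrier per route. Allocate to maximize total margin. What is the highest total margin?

Max total: $529k

Optimal: Granite→Route 3 ($98k), Flint→Route 5 ($86k), Quanta→Route 2 ($86k), Nimbus→Route 6 ($140k), Juno→Route 1 ($119k) — total 98+86+86+140+119 = $529k.
Column-greedy (each route in turn goes to its best remaining carrier) gives $505k, worse by 24.
Next-best assignment: Granite→Route 3, Flint→Route 5, Quanta→Route 6, Nimbus→Route 2, Juno→Route 1 = $521k.
Every other assignment is strictly worse.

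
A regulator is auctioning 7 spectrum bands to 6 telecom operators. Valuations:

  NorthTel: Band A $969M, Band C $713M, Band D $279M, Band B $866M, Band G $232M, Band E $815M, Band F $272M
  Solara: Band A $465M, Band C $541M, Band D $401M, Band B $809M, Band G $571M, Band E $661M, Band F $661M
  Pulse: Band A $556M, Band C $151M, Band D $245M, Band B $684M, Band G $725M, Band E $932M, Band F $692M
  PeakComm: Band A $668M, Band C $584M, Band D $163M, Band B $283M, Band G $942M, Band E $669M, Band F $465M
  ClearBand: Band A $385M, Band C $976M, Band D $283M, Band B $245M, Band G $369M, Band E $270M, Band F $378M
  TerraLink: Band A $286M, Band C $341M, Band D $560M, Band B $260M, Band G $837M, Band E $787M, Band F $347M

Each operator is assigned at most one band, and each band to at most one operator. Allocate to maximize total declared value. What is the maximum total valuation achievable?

Max total: $5188M

Optimal: NorthTel→Band A ($969M), Solara→Band B ($809M), Pulse→Band E ($932M), PeakComm→Band G ($942M), ClearBand→Band C ($976M), TerraLink→Band D ($560M) — total 969+809+932+942+976+560 = $5188M.
Next-best assignment: NorthTel→Band A, Solara→Band B, Pulse→Band F, PeakComm→Band G, ClearBand→Band C, TerraLink→Band E = $5175M.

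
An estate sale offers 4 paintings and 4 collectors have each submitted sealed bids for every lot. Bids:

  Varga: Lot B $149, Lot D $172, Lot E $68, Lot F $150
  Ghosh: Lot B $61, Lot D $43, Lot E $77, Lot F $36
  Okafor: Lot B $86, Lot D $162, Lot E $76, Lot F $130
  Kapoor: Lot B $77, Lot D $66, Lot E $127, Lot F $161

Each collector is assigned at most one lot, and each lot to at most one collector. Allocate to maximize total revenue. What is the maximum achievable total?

Maximum total: $549

Treat this as an assignment problem: match each collector to one lot.
Optimal: Varga→Lot B ($149), Ghosh→Lot E ($77), Okafor→Lot D ($162), Kapoor→Lot F ($161) — total 149+77+162+161 = $549.
Column-greedy (each lot in turn goes to its best remaining collector) gives $474, worse by 75.
Next-best assignment: Varga→Lot F, Ghosh→Lot B, Okafor→Lot D, Kapoor→Lot E = $500.
Swapping Ghosh↔Okafor (Ghosh→Lot D $43, Okafor→Lot E $76) loses 120.
No other one-to-one assignment exceeds $549.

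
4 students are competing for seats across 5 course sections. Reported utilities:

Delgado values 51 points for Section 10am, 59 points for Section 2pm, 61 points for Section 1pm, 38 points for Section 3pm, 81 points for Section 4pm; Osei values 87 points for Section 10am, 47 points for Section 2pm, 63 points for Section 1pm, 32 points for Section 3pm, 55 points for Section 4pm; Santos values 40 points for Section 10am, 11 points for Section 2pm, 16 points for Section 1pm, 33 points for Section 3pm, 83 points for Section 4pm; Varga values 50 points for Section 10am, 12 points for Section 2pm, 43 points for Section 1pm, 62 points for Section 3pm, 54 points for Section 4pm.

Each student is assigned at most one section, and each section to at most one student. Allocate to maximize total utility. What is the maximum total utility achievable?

Maximum total: 293 points

Optimal: Delgado→Section 1pm (61 points), Osei→Section 10am (87 points), Santos→Section 4pm (83 points), Varga→Section 3pm (62 points) — total 61+87+83+62 = 293 points.
Column-greedy (each section in turn goes to its best remaining student) gives 222 points, worse by 71.
Swapping Osei↔Santos (Osei→Section 4pm 55 points, Santos→Section 10am 40 points) loses 75.
Every other assignment is strictly worse.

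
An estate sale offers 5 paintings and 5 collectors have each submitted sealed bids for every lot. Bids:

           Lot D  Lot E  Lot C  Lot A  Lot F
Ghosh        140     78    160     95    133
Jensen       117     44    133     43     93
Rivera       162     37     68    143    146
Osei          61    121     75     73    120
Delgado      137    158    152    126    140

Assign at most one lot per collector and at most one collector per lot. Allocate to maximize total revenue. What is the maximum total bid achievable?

Optimal: Ghosh→Lot C ($160), Jensen→Lot D ($117), Rivera→Lot A ($143), Osei→Lot F ($120), Delgado→Lot E ($158) — total 160+117+143+120+158 = $698.
Max-entry greedy (repeatedly take the single best remaining cell) gives $643, worse by 55.
Next-best assignment: Ghosh→Lot D, Jensen→Lot C, Rivera→Lot A, Osei→Lot F, Delgado→Lot E = $694.
No other one-to-one assignment exceeds $698.

Max total: $698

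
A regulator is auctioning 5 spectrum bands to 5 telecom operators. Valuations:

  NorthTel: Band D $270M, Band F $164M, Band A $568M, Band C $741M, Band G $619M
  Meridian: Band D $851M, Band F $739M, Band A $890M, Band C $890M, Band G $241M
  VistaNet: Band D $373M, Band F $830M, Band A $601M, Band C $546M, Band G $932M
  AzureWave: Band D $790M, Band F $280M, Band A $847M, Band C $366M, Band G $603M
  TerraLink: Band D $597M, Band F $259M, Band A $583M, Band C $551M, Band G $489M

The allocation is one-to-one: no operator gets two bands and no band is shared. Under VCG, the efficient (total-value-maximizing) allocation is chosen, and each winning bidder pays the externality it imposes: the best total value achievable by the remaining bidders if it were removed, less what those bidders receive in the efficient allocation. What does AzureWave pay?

AzureWave pays $151M.

Efficient allocation: NorthTel→Band C ($741M), Meridian→Band F ($739M), VistaNet→Band G ($932M), AzureWave→Band A ($847M), TerraLink→Band D ($597M); total welfare W = $3856M.
AzureWave receives Band A at value $847M, so the others get W − 847 = $3009M.
Without AzureWave: best allocation of the remaining 4 bidders over all 5 bands is NorthTel→Band C ($741M), Meridian→Band A ($890M), VistaNet→Band G ($932M), TerraLink→Band D ($597M), total $3160M.
VCG payment = (others' best without AzureWave) − (others' welfare with AzureWave) = 3160 − 3009 = $151M.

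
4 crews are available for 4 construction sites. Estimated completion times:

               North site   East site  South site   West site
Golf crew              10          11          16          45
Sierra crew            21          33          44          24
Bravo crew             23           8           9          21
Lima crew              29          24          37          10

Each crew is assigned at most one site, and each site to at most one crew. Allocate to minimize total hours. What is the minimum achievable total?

Optimal: Golf crew→East site (11 hours), Sierra crew→North site (21 hours), Bravo crew→South site (9 hours), Lima crew→West site (10 hours) — total 11+21+9+10 = 51 hours.
Min-entry greedy (repeatedly take the single cheapest remaining cell) gives 72 hours, worse by 21.
Next-best assignment: Golf crew→South site, Sierra crew→North site, Bravo crew→East site, Lima crew→West site = 55 hours.
Swapping Bravo crew↔Golf crew (Bravo crew→East site 8 hours, Golf crew→South site 16 hours) adds 4.

Min total: 51 hours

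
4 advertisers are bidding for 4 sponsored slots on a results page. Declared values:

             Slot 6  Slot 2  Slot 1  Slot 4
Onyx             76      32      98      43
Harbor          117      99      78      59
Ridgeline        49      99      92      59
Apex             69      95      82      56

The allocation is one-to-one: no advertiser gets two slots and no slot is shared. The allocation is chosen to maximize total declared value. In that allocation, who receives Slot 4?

This is a one-to-one assignment (maximum-weight bipartite matching).
Optimal: Onyx→Slot 1 ($98), Harbor→Slot 6 ($117), Ridgeline→Slot 2 ($99), Apex→Slot 4 ($56) — total 98+117+99+56 = $370.
Apex's own top slot is Slot 2 ($95), but forcing Apex→Slot 2 and reassigning the rest optimally gives only $369 — worse by 1.

Apex receives Slot 4.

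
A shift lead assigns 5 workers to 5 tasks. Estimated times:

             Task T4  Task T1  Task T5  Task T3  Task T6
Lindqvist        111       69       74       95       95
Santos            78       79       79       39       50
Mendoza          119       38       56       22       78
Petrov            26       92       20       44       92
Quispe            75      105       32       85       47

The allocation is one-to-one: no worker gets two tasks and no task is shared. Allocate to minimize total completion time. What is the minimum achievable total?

Optimal: Lindqvist→Task T1 (69 min), Santos→Task T6 (50 min), Mendoza→Task T3 (22 min), Petrov→Task T4 (26 min), Quispe→Task T5 (32 min) — total 69+50+22+26+32 = 199 min.
Column-greedy (each task in turn goes to its cheapest remaining worker) gives 230 min, worse by 31.
No other one-to-one assignment undercuts 199 min.

Min total: 199 min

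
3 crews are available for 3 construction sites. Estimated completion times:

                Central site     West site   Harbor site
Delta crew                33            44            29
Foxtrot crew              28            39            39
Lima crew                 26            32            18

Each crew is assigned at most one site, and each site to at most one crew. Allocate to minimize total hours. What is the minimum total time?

Optimal: Delta crew→Harbor site (29 hours), Foxtrot crew→Central site (28 hours), Lima crew→West site (32 hours) — total 29+28+32 = 89 hours.
Column-greedy (each site in turn goes to its cheapest remaining crew) gives 94 hours, worse by 5.
Next-best assignment: Delta crew→Central site, Foxtrot crew→West site, Lima crew→Harbor site = 90 hours.

Minimum total: 89 hours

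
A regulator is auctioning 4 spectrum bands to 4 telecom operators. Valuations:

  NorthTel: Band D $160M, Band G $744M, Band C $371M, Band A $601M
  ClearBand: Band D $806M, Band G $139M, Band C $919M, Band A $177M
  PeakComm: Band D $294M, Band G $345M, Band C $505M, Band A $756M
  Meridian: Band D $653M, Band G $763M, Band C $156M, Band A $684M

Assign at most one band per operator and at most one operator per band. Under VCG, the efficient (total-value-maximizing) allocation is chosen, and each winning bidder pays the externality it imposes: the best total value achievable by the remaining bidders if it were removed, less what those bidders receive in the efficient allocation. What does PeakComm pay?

Efficient allocation: NorthTel→Band G ($744M), ClearBand→Band C ($919M), PeakComm→Band A ($756M), Meridian→Band D ($653M); total welfare W = $3072M.
PeakComm receives Band A at value $756M, so the others get W − 756 = $2316M.
Without PeakComm: best allocation of the remaining 3 bidders over all 4 bands is NorthTel→Band G ($744M), ClearBand→Band C ($919M), Meridian→Band A ($684M), total $2347M.
VCG payment = (others' best without PeakComm) − (others' welfare with PeakComm) = 2347 − 2316 = $31M.

PeakComm pays $31M.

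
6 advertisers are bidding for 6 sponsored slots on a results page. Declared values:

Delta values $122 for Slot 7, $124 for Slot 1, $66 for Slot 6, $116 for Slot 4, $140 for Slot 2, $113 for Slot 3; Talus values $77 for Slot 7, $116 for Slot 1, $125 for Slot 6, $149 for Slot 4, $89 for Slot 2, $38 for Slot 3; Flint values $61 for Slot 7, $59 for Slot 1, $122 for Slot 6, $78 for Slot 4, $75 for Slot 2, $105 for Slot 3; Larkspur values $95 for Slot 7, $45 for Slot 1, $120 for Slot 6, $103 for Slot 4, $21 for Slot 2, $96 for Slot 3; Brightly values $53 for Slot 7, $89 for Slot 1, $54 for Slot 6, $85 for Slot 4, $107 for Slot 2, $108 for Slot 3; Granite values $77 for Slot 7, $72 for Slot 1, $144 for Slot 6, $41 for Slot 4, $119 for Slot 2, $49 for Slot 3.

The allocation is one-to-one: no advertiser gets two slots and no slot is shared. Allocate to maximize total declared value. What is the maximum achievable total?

Optimal: Delta→Slot 1 ($124), Talus→Slot 4 ($149), Flint→Slot 3 ($105), Larkspur→Slot 7 ($95), Brightly→Slot 2 ($107), Granite→Slot 6 ($144) — total 124+149+105+95+107+144 = $724.
Max-entry greedy (repeatedly take the single best remaining cell) gives $695, worse by 29.
Next-best assignment: Delta→Slot 2, Talus→Slot 4, Flint→Slot 3, Larkspur→Slot 7, Brightly→Slot 1, Granite→Slot 6 = $722.
Swapping Delta↔Brightly (Delta→Slot 2 $140, Brightly→Slot 1 $89) loses 2.
Checked against all permutations: $724 is optimal.

Max total: $724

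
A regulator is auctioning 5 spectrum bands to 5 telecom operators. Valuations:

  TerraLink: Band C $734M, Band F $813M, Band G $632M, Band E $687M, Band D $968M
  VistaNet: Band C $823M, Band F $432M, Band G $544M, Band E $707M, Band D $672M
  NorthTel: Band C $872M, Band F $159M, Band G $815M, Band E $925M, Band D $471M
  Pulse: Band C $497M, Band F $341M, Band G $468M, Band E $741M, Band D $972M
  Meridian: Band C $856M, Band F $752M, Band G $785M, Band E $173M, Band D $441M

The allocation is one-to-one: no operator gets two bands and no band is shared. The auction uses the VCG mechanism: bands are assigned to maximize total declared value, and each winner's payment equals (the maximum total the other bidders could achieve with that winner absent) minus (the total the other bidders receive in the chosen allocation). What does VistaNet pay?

VistaNet pays $71M.

Efficient allocation: TerraLink→Band F ($813M), VistaNet→Band C ($823M), NorthTel→Band E ($925M), Pulse→Band D ($972M), Meridian→Band G ($785M); total welfare W = $4318M.
VistaNet receives Band C at value $823M, so the others get W − 823 = $3495M.
Without VistaNet: best allocation of the remaining 4 bidders over all 5 bands is TerraLink→Band F ($813M), NorthTel→Band E ($925M), Pulse→Band D ($972M), Meridian→Band C ($856M), total $3566M.
VCG payment = (others' best without VistaNet) − (others' welfare with VistaNet) = 3566 − 3495 = $71M.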